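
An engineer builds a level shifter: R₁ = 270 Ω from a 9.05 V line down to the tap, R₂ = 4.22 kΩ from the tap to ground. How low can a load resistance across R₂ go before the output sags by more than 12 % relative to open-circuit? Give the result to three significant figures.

R_L(min) ≈ 1.86 kΩ

Output resistance R_th = R₁‖R₂ = (270 × 4220)/4490 = 253.8 Ω.
The fractional drop is R_th/(R_th + R_L); requiring this ≤ 0.120 gives R_L ≥ R_th(1/0.120 − 1) = 253.8 × 7.333 = 1.86 kΩ.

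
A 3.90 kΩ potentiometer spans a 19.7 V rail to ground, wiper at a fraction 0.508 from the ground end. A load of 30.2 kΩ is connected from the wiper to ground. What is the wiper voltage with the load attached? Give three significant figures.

The wiper splits the pot into (1−α)R = 1.919 kΩ above and αR = 1.981 kΩ below.
Lower section ‖ load = 1.859 kΩ.
V_wiper = 19.7 × 1.859/(1.919 + 1.859) = 9.69 V.

V ≈ 9.69 V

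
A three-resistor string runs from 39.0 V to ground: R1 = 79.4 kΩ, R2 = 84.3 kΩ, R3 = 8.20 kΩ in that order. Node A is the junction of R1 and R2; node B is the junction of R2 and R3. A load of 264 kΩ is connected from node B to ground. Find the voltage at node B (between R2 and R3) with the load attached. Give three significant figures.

At node B, R3 is in parallel with the load: R3‖R_L = 7.953 kΩ.
Below node A the resistance is R2 + (R3‖R_L) = 92.25 kΩ, so V_A = 39.0 × 92.25/171.7 = 20.96 V.
Then V_B = V_A × (R3‖R_L)/(R2 + R3‖R_L) = 20.96 × 7.953/92.25 = 1.81 V.

V ≈ 1.81 V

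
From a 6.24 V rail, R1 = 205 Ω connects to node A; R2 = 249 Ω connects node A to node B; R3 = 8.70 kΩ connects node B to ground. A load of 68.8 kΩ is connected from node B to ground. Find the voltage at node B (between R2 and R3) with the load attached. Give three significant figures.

V ≈ 5.89 V

At node B, R3 is in parallel with the load: R3‖R_L = 7723 Ω.
Below node A the resistance is R2 + (R3‖R_L) = 7972 Ω, so V_A = 6.24 × 7972/8177 = 6.084 V.
Then V_B = V_A × (R3‖R_L)/(R2 + R3‖R_L) = 6.084 × 7723/7972 = 5.89 V.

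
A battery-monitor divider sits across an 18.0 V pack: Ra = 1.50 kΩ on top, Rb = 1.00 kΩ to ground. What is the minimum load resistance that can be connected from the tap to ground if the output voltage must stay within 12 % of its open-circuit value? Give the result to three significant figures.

R_L(min) ≈ 4.40 kΩ

Output resistance R_th = Ra‖Rb = (1500 × 1000)/2500 = 600.0 Ω.
The fractional drop is R_th/(R_th + R_L); requiring this ≤ 0.120 gives R_L ≥ R_th(1/0.120 − 1) = 600.0 × 7.333 = 4.40 kΩ.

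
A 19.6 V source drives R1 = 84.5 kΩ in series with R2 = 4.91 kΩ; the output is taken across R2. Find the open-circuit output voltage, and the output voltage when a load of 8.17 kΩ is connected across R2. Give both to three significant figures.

Open-circuit: V = 19.6 × 4.91/(84.5 + 4.91) = 1.08 V.
With the load, R2 becomes R2‖R_L = 3.067 kΩ, so V = 19.6 × 3.067/87.57 = 0.686 V.

Unloaded: 1.08 V; loaded: 0.686 V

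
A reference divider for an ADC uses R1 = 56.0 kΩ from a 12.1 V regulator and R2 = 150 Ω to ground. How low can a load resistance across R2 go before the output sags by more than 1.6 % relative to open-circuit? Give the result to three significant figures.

Output resistance R_th = R1‖R2 = (56000 × 150)/56150 = 149.6 Ω.
The fractional drop is R_th/(R_th + R_L); requiring this ≤ 0.0160 gives R_L ≥ R_th(1/0.0160 − 1) = 149.6 × 61.50 = 9.20 kΩ.

R_L(min) ≈ 9.20 kΩ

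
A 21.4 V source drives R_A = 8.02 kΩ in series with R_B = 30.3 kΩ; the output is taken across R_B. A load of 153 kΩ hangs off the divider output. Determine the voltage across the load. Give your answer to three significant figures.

The load sits in parallel with R_B: R_B‖R_L = (30.3 × 153) / (30.3 + 153) = 25.29 kΩ.
V_out = 21.4 × 25.29 / (8.02 + 25.29) = 21.4 × 25.29/33.31 = 16.2 V.

V_out ≈ 16.2 V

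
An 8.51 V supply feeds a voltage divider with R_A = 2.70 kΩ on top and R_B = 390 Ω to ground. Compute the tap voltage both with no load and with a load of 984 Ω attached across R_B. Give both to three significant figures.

Unloaded: 1.07 V; loaded: 0.798 V

Open-circuit: V = 8.51 × 390/(2700 + 390) = 1.07 V.
With the load, R_B becomes R_B‖R_L = 279.3 Ω, so V = 8.51 × 279.3/2979 = 0.798 V.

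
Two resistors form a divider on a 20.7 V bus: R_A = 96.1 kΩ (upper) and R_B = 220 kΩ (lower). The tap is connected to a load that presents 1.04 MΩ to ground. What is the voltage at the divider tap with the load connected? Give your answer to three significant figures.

The load sits in parallel with R_B: R_B‖R_L = (220 × 1040) / (220 + 1040) = 181.6 kΩ.
V_out = 20.7 × 181.6 / (96.1 + 181.6) = 20.7 × 181.6/277.7 = 13.5 V.

V_out ≈ 13.5 V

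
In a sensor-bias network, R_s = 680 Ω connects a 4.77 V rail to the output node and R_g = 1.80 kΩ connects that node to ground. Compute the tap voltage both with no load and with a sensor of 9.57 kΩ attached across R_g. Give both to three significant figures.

Unloaded: 3.46 V; loaded: 3.29 V

Open-circuit: V = 4.77 × 1800/(680 + 1800) = 3.46 V.
With the load, R_g becomes R_g‖R_L = 1515 Ω, so V = 4.77 × 1515/2195 = 3.29 V.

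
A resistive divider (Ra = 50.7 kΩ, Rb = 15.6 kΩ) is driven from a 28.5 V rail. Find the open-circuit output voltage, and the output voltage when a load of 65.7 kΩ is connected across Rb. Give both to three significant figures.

Open-circuit: V = 28.5 × 15.6/(50.7 + 15.6) = 6.71 V.
With the load, Rb becomes Rb‖R_L = 12.61 kΩ, so V = 28.5 × 12.61/63.31 = 5.68 V.

Unloaded: 6.71 V; loaded: 5.68 V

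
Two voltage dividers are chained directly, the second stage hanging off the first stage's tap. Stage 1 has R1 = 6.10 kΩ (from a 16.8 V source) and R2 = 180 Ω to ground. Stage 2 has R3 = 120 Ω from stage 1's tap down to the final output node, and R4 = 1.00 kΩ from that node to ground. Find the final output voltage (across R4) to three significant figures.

Stage 2 presents R3+R4 = 1120 Ω as a load on stage 1's tap.
Stage 1's lower leg becomes R2‖(R3+R4) = 155.1 Ω, so V_mid = 16.8 × 155.1/6255 = 0.4165 V.
Stage 2 is itself unloaded: V_out = V_mid × R4/(R3+R4) = 0.4165 × 1000/1120 = 0.372 V.

V_out ≈ 0.372 V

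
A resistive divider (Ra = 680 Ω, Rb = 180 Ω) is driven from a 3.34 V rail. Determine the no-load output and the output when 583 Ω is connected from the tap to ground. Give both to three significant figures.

Unloaded: 0.699 V; loaded: 0.562 V

Open-circuit: V = 3.34 × 180/(680 + 180) = 0.699 V.
With the load, Rb becomes Rb‖R_L = 137.5 Ω, so V = 3.34 × 137.5/817.5 = 0.562 V.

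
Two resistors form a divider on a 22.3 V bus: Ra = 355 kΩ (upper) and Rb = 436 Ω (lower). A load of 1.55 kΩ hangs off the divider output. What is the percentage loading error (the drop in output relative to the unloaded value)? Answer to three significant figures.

Unloaded V = 22.3 × 436/355400 = 0.02735 V.
Loaded: Rb‖R_L = 340.3 Ω, giving V = 22.3 × 340.3/355300 = 0.02135 V.
Drop = (0.02735 − 0.02135) / 0.02735 = 21.9 %.

21.9 %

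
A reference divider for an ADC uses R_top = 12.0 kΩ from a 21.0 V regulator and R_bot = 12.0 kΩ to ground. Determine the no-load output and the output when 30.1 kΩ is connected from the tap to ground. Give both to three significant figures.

Unloaded: 10.5 V; loaded: 8.75 V

Open-circuit: V = 21.0 × 12.0/(12.0 + 12.0) = 10.5 V.
With the load, R_bot becomes R_bot‖R_L = 8.580 kΩ, so V = 21.0 × 8.580/20.58 = 8.75 V.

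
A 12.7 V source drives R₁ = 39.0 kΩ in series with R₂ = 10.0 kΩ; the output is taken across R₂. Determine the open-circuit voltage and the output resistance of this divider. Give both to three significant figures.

V_th = 2.59 V, R_th = 7.96 kΩ

V_th is the open-circuit tap voltage: 12.7 × 10.0/(39.0 + 10.0) = 2.59 V.
With the supply zeroed, R₁ and R₂ appear in parallel from the tap: R_th = R₁‖R₂ = (39.0 × 10.0)/49.00 = 7.96 kΩ.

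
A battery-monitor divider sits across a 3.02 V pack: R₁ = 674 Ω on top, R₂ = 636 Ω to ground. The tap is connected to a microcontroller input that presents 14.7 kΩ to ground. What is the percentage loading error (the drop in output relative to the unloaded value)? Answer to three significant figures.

The divider's output (Thévenin) resistance is R₁‖R₂ = 327.2 Ω.
Fractional drop under load = R_th/(R_th + R_L) = 327.2 / (327.2 + 14700) = 0.02178.
So the output falls by 2.18 %.

2.18 %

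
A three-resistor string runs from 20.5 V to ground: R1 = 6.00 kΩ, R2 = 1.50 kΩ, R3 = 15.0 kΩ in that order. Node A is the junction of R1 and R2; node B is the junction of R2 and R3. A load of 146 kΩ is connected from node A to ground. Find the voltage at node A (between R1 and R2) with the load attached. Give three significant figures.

V ≈ 14.6 V

Below node A the series string R2+R3 = 16.50 kΩ sits in parallel with the 146 kΩ load: 14.82 kΩ.
V_A = 20.5 × 14.82/(6.00 + 14.82) = 14.6 V.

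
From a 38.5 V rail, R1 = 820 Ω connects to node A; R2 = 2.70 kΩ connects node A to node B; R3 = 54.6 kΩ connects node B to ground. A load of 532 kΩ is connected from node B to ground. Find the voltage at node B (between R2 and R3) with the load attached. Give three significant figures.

At node B, R3 is in parallel with the load: R3‖R_L = 49520 Ω.
Below node A the resistance is R2 + (R3‖R_L) = 52220 Ω, so V_A = 38.5 × 52220/53040 = 37.90 V.
Then V_B = V_A × (R3‖R_L)/(R2 + R3‖R_L) = 37.90 × 49520/52220 = 35.9 V.

V ≈ 35.9 V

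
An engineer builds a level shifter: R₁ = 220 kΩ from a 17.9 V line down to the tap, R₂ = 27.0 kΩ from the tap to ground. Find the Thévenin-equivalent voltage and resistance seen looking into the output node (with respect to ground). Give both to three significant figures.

V_th = 1.96 V, R_th = 24.0 kΩ

V_th is the open-circuit tap voltage: 17.9 × 27.0/(220 + 27.0) = 1.96 V.
With the supply zeroed, R₁ and R₂ appear in parallel from the tap: R_th = R₁‖R₂ = (220 × 27.0)/247.0 = 24.0 kΩ.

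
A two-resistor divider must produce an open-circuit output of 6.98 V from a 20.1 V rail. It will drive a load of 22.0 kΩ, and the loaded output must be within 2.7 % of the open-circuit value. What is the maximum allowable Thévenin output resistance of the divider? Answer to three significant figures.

Loading drop = R_th/(R_th + R_L) ≤ 0.0270, so R_th ≤ R_L · ε/(1−ε) = 22.0 kΩ × 0.0270/0.9730 = 610 Ω.
(Any R1, R2 with R2/(R1+R2) = 0.347 and R1‖R2 ≤ 610 Ω will meet the spec.)

R_th ≤ 610 Ω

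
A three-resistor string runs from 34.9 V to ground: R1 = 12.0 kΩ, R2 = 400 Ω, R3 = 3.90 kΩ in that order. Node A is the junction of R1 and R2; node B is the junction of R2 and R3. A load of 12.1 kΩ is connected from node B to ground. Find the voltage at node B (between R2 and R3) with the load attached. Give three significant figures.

V ≈ 6.71 V

At node B, R3 is in parallel with the load: R3‖R_L = 2949 Ω.
Below node A the resistance is R2 + (R3‖R_L) = 3349 Ω, so V_A = 34.9 × 3349/15350 = 7.616 V.
Then V_B = V_A × (R3‖R_L)/(R2 + R3‖R_L) = 7.616 × 2949/3349 = 6.71 V.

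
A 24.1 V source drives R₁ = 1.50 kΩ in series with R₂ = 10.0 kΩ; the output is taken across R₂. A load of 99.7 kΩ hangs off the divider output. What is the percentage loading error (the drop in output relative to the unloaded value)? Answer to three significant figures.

1.29 %

The divider's output (Thévenin) resistance is R₁‖R₂ = 1.304 kΩ.
Fractional drop under load = R_th/(R_th + R_L) = 1.304 / (1.304 + 99.7) = 0.01291.
So the output falls by 1.29 %.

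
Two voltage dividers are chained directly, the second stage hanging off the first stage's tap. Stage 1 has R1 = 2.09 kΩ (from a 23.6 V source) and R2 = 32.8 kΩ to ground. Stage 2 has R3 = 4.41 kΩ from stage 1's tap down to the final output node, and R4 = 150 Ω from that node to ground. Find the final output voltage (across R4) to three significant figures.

V_out ≈ 0.510 V

Stage 2 presents R3+R4 = 4560 Ω as a load on stage 1's tap.
Stage 1's lower leg becomes R2‖(R3+R4) = 4003 Ω, so V_mid = 23.6 × 4003/6093 = 15.51 V.
Stage 2 is itself unloaded: V_out = V_mid × R4/(R3+R4) = 15.51 × 150/4560 = 0.510 V.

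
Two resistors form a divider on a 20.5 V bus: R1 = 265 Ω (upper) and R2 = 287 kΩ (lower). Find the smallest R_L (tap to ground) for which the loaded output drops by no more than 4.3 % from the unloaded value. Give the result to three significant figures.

R_L(min) ≈ 5.89 kΩ

Output resistance R_th = R1‖R2 = (265 × 287000)/287300 = 264.8 Ω.
The fractional drop is R_th/(R_th + R_L); requiring this ≤ 0.0430 gives R_L ≥ R_th(1/0.0430 − 1) = 264.8 × 22.26 = 5.89 kΩ.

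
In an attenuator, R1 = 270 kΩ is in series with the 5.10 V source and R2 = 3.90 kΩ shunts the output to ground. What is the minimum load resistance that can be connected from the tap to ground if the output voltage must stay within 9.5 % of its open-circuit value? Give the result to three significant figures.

Output resistance R_th = R1‖R2 = (270 × 3.90)/273.9 = 3.844 kΩ.
The fractional drop is R_th/(R_th + R_L); requiring this ≤ 0.0950 gives R_L ≥ R_th(1/0.0950 − 1) = 3.844 × 9.526 = 36.6 kΩ.

R_L(min) ≈ 36.6 kΩ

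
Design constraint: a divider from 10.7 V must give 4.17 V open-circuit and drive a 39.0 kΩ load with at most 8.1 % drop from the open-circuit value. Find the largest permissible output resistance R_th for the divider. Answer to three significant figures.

R_th ≤ 3.44 kΩ

Loading drop = R_th/(R_th + R_L) ≤ 0.0810, so R_th ≤ R_L · ε/(1−ε) = 39.0 kΩ × 0.0810/0.9190 = 3.44 kΩ.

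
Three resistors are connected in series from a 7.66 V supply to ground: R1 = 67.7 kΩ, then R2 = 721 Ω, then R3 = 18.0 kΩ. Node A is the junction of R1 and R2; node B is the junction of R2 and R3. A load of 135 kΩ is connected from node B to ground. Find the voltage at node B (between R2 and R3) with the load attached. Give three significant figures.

V ≈ 1.44 V

At node B, R3 is in parallel with the load: R3‖R_L = 15880 Ω.
Below node A the resistance is R2 + (R3‖R_L) = 16600 Ω, so V_A = 7.66 × 16600/84300 = 1.509 V.
Then V_B = V_A × (R3‖R_L)/(R2 + R3‖R_L) = 1.509 × 15880/16600 = 1.44 V.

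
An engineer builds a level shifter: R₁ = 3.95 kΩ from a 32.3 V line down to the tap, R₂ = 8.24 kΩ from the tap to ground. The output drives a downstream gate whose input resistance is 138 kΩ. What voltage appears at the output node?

The load sits in parallel with R₂: R₂‖R_L = (8.24 × 138) / (8.24 + 138) = 7.776 kΩ.
V_out = 32.3 × 7.776 / (3.95 + 7.776) = 32.3 × 7.776/11.73 = 21.4 V.
(Unloaded it would have been 21.8 V.)

V_out ≈ 21.4 V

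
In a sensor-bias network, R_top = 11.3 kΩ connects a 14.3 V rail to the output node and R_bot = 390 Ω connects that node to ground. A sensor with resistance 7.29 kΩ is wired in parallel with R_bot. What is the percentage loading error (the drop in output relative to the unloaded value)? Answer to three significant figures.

4.92 %

The divider's output (Thévenin) resistance is R_top‖R_bot = 377.0 Ω.
Fractional drop under load = R_th/(R_th + R_L) = 377.0 / (377.0 + 7290) = 0.04917.
So the output falls by 4.92 %.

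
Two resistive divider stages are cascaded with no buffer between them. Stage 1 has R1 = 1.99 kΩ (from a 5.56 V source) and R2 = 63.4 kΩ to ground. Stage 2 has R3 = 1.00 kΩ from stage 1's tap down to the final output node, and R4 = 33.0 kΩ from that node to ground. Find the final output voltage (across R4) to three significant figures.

Stage 2 presents R3+R4 = 34.00 kΩ as a load on stage 1's tap.
Stage 1's lower leg becomes R2‖(R3+R4) = 22.13 kΩ, so V_mid = 5.56 × 22.13/24.12 = 5.101 V.
Stage 2 is itself unloaded: V_out = V_mid × R4/(R3+R4) = 5.101 × 33.0/34.00 = 4.95 V.

V_out ≈ 4.95 V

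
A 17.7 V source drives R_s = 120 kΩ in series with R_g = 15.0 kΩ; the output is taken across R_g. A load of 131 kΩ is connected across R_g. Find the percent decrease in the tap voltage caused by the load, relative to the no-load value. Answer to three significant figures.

The divider's output (Thévenin) resistance is R_s‖R_g = 13.33 kΩ.
Fractional drop under load = R_th/(R_th + R_L) = 13.33 / (13.33 + 131) = 0.09238.
So the output falls by 9.24 %.

9.24 %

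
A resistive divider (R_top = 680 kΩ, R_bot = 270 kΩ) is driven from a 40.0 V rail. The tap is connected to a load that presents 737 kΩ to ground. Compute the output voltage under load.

V_out ≈ 9.01 V

The load sits in parallel with R_bot: R_bot‖R_L = (270 × 737) / (270 + 737) = 197.6 kΩ.
V_out = 40.0 × 197.6 / (680 + 197.6) = 40.0 × 197.6/877.6 = 9.01 V.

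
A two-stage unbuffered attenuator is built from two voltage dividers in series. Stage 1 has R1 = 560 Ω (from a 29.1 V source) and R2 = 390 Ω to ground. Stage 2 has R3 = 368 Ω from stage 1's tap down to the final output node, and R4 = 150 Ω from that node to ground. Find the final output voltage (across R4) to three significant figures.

Stage 2 presents R3+R4 = 518.0 Ω as a load on stage 1's tap.
Stage 1's lower leg becomes R2‖(R3+R4) = 222.5 Ω, so V_mid = 29.1 × 222.5/782.5 = 8.274 V.
Stage 2 is itself unloaded: V_out = V_mid × R4/(R3+R4) = 8.274 × 150/518.0 = 2.40 V.

V_out ≈ 2.40 V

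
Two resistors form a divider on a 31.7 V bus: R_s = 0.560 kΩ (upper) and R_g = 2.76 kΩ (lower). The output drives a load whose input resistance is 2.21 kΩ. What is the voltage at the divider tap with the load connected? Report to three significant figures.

The load sits in parallel with R_g: R_g‖R_L = (2760 × 2210) / (2760 + 2210) = 1227 Ω.
V_out = 31.7 × 1227 / (560 + 1227) = 31.7 × 1227/1787 = 21.8 V.

V_out ≈ 21.8 V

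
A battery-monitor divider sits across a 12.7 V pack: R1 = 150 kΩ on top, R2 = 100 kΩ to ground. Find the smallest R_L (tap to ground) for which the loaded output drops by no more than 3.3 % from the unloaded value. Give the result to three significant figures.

R_L(min) ≈ 1.76 MΩ

Output resistance R_th = R1‖R2 = (150 × 100)/250.0 = 60.00 kΩ.
The fractional drop is R_th/(R_th + R_L); requiring this ≤ 0.0330 gives R_L ≥ R_th(1/0.0330 − 1) = 60.00 × 29.30 = 1.76 MΩ.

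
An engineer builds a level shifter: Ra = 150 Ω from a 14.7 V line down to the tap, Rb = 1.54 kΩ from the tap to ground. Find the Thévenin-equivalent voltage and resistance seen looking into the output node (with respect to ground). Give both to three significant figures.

V_th = 13.4 V, R_th = 137 Ω

V_th is the open-circuit tap voltage: 14.7 × 1540/(150 + 1540) = 13.4 V.
With the supply zeroed, Ra and Rb appear in parallel from the tap: R_th = Ra‖Rb = (150 × 1540)/1690 = 137 Ω.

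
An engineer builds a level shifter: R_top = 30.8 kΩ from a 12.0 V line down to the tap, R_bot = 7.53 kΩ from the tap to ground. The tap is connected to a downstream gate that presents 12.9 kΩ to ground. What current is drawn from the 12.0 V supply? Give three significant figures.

R_bot‖R_L = 4.755 kΩ, so the source sees R_top + R_bot‖R_L = 35.55 kΩ.
I = 12.0 V / 35.55 kΩ = 0.338 mA.

I ≈ 0.338 mA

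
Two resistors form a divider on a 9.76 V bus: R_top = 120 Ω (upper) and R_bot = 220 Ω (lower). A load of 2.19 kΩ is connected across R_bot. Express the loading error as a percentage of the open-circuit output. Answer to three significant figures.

The divider's output (Thévenin) resistance is R_top‖R_bot = 77.65 Ω.
Fractional drop under load = R_th/(R_th + R_L) = 77.65 / (77.65 + 2190) = 0.03424.
So the output falls by 3.42 %.

3.42 %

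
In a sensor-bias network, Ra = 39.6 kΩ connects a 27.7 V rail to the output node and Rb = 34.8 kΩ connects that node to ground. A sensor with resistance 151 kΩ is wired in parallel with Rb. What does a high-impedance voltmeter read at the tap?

V_out ≈ 11.5 V

The load sits in parallel with Rb: Rb‖R_L = (34.8 × 151) / (34.8 + 151) = 28.28 kΩ.
V_out = 27.7 × 28.28 / (39.6 + 28.28) = 27.7 × 28.28/67.88 = 11.5 V.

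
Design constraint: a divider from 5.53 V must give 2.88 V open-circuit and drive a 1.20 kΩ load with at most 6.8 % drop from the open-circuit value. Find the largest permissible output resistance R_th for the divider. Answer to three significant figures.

R_th ≤ 87.6 Ω

Loading drop = R_th/(R_th + R_L) ≤ 0.0680, so R_th ≤ R_L · ε/(1−ε) = 1.20 kΩ × 0.0680/0.9320 = 87.6 Ω.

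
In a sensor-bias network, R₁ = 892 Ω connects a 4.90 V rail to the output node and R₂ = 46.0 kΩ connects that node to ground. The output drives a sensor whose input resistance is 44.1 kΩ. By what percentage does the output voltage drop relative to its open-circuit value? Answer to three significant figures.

The divider's output (Thévenin) resistance is R₁‖R₂ = 875.0 Ω.
Fractional drop under load = R_th/(R_th + R_L) = 875.0 / (875.0 + 44100) = 0.01946.
So the output falls by 1.95 %.

1.95 %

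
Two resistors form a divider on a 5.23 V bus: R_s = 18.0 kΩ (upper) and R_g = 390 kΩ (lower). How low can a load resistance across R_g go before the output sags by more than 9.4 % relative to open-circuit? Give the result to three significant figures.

R_L(min) ≈ 166 kΩ

Output resistance R_th = R_s‖R_g = (18.0 × 390)/408.0 = 17.21 kΩ.
The fractional drop is R_th/(R_th + R_L); requiring this ≤ 0.0940 gives R_L ≥ R_th(1/0.0940 − 1) = 17.21 × 9.638 = 166 kΩ.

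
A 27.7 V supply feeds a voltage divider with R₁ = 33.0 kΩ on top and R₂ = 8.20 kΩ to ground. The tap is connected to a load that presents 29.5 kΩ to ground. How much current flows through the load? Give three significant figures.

R₂‖R_L = 6.416 kΩ; V_out = 27.7 × 6.416/39.42 = 4.509 V.
I_L = V_out / R_L = 4.509 / 29.5 kΩ = 0.153 mA.

I_L ≈ 0.153 mA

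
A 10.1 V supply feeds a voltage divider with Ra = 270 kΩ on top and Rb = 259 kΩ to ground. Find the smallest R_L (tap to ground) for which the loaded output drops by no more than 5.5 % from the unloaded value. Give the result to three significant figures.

Output resistance R_th = Ra‖Rb = (270 × 259)/529.0 = 132.2 kΩ.
The fractional drop is R_th/(R_th + R_L); requiring this ≤ 0.0550 gives R_L ≥ R_th(1/0.0550 − 1) = 132.2 × 17.18 = 2.27 MΩ.

R_L(min) ≈ 2.27 MΩ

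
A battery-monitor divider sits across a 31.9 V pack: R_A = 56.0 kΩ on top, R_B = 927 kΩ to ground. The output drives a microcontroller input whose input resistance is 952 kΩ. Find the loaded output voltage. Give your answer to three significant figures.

V_out ≈ 28.5 V

The load sits in parallel with R_B: R_B‖R_L = (927 × 952) / (927 + 952) = 469.7 kΩ.
V_out = 31.9 × 469.7 / (56.0 + 469.7) = 31.9 × 469.7/525.7 = 28.5 V.
(Unloaded it would have been 30.1 V.)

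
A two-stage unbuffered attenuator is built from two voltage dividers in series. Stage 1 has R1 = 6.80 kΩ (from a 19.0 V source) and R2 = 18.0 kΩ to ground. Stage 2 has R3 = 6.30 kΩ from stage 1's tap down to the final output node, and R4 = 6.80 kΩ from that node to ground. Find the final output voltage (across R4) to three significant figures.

V_out ≈ 5.20 V

Stage 2 presents R3+R4 = 13.10 kΩ as a load on stage 1's tap.
Stage 1's lower leg becomes R2‖(R3+R4) = 7.582 kΩ, so V_mid = 19.0 × 7.582/14.38 = 10.02 V.
Stage 2 is itself unloaded: V_out = V_mid × R4/(R3+R4) = 10.02 × 6.80/13.10 = 5.20 V.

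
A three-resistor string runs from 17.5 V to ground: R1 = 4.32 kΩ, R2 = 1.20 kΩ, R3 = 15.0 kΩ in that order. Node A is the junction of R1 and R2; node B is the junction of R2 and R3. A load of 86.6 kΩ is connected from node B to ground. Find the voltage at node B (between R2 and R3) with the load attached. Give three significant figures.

At node B, R3 is in parallel with the load: R3‖R_L = 12.79 kΩ.
Below node A the resistance is R2 + (R3‖R_L) = 13.99 kΩ, so V_A = 17.5 × 13.99/18.31 = 13.37 V.
Then V_B = V_A × (R3‖R_L)/(R2 + R3‖R_L) = 13.37 × 12.79/13.99 = 12.2 V.

V ≈ 12.2 V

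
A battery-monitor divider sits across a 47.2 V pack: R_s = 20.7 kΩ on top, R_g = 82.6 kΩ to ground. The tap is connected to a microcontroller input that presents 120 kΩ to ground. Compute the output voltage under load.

V_out ≈ 33.2 V

The load sits in parallel with R_g: R_g‖R_L = (82.6 × 120) / (82.6 + 120) = 48.92 kΩ.
V_out = 47.2 × 48.92 / (20.7 + 48.92) = 47.2 × 48.92/69.62 = 33.2 V.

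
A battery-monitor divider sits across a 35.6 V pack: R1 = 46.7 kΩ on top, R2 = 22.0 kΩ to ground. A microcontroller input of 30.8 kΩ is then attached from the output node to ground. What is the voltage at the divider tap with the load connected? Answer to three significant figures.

The load sits in parallel with R2: R2‖R_L = (22.0 × 30.8) / (22.0 + 30.8) = 12.83 kΩ.
V_out = 35.6 × 12.83 / (46.7 + 12.83) = 35.6 × 12.83/59.53 = 7.67 V.

V_out ≈ 7.67 V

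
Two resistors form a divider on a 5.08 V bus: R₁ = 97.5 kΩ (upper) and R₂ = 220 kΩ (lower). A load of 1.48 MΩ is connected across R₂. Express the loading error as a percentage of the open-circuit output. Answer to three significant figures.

The divider's output (Thévenin) resistance is R₁‖R₂ = 67.56 kΩ.
Fractional drop under load = R_th/(R_th + R_L) = 67.56 / (67.56 + 1480) = 0.04366.
So the output falls by 4.37 %.

4.37 %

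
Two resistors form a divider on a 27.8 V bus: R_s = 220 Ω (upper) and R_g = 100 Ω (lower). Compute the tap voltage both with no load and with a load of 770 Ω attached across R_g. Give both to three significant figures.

Unloaded: 8.69 V; loaded: 7.98 V

Open-circuit: V = 27.8 × 100/(220 + 100) = 8.69 V.
With the load, R_g becomes R_g‖R_L = 88.51 Ω, so V = 27.8 × 88.51/308.5 = 7.98 V.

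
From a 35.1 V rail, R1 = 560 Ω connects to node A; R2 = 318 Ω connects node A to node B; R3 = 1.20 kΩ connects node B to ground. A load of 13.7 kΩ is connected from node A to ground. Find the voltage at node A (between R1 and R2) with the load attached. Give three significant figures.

Below node A the series string R2+R3 = 1518 Ω sits in parallel with the 13700 Ω load: 1367 Ω.
V_A = 35.1 × 1367/(560 + 1367) = 24.9 V.

V ≈ 24.9 V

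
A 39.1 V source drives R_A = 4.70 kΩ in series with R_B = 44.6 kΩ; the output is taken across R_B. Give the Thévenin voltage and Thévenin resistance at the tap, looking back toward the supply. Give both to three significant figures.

V_th is the open-circuit tap voltage: 39.1 × 44.6/(4.70 + 44.6) = 35.4 V.
With the supply zeroed, R_A and R_B appear in parallel from the tap: R_th = R_A‖R_B = (4.70 × 44.6)/49.30 = 4.25 kΩ.

V_th = 35.4 V, R_th = 4.25 kΩ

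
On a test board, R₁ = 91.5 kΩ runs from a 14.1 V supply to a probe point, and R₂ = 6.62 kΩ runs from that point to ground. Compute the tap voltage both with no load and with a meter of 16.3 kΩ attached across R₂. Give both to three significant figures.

Unloaded: 0.951 V; loaded: 0.690 V

Open-circuit: V = 14.1 × 6.62/(91.5 + 6.62) = 0.951 V.
With the load, R₂ becomes R₂‖R_L = 4.708 kΩ, so V = 14.1 × 4.708/96.21 = 0.690 V.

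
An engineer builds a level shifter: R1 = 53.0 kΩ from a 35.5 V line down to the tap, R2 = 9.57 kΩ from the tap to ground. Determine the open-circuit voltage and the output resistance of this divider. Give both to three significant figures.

V_th = 5.43 V, R_th = 8.11 kΩ

V_th is the open-circuit tap voltage: 35.5 × 9.57/(53.0 + 9.57) = 5.43 V.
With the supply zeroed, R1 and R2 appear in parallel from the tap: R_th = R1‖R2 = (53.0 × 9.57)/62.57 = 8.11 kΩ.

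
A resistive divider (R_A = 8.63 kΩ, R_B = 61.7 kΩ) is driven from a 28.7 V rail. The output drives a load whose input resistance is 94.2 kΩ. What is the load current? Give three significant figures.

I_L ≈ 0.247 mA

R_B‖R_L = 37.28 kΩ; V_out = 28.7 × 37.28/45.91 = 23.31 V.
I_L = V_out / R_L = 23.31 / 94.2 kΩ = 0.247 mA.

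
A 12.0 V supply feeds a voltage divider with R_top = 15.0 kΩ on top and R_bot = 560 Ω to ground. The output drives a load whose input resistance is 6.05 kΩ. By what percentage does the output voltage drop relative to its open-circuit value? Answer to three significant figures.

The divider's output (Thévenin) resistance is R_top‖R_bot = 539.8 Ω.
Fractional drop under load = R_th/(R_th + R_L) = 539.8 / (539.8 + 6050) = 0.08192.
So the output falls by 8.19 %.

8.19 %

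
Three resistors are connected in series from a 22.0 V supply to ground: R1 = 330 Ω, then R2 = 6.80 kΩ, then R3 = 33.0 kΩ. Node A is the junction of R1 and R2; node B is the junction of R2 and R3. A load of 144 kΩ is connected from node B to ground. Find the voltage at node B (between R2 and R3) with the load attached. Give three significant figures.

V ≈ 17.4 V

At node B, R3 is in parallel with the load: R3‖R_L = 26850 Ω.
Below node A the resistance is R2 + (R3‖R_L) = 33650 Ω, so V_A = 22.0 × 33650/33980 = 21.79 V.
Then V_B = V_A × (R3‖R_L)/(R2 + R3‖R_L) = 21.79 × 26850/33650 = 17.4 V.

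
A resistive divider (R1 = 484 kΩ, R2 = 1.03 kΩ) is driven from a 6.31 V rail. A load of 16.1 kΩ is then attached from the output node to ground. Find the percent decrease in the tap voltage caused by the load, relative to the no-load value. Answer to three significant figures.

6.00 %

The divider's output (Thévenin) resistance is R1‖R2 = 1.028 kΩ.
Fractional drop under load = R_th/(R_th + R_L) = 1.028 / (1.028 + 16.1) = 0.06001.
So the output falls by 6.00 %.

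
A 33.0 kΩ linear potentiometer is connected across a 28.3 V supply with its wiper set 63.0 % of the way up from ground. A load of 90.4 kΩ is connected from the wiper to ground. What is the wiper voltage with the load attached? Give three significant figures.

V ≈ 16.4 V

The wiper splits the pot into (1−α)R = 12.21 kΩ above and αR = 20.79 kΩ below.
Lower section ‖ load = 16.90 kΩ.
V_wiper = 28.3 × 16.90/(12.21 + 16.90) = 16.4 V.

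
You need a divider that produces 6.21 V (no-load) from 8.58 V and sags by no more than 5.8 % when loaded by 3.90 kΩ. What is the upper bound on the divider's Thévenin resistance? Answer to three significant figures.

Loading drop = R_th/(R_th + R_L) ≤ 0.0580, so R_th ≤ R_L · ε/(1−ε) = 3.90 kΩ × 0.0580/0.9420 = 240 Ω.

R_th ≤ 240 Ω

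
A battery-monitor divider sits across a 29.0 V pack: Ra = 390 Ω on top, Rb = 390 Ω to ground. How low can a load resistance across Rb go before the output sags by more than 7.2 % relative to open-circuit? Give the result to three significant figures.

Output resistance R_th = Ra‖Rb = (390 × 390)/780.0 = 195.0 Ω.
The fractional drop is R_th/(R_th + R_L); requiring this ≤ 0.0720 gives R_L ≥ R_th(1/0.0720 − 1) = 195.0 × 12.89 = 2.51 kΩ.

R_L(min) ≈ 2.51 kΩ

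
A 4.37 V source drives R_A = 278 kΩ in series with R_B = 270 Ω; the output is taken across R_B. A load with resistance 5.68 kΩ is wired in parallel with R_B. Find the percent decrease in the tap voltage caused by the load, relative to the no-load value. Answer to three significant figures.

4.53 %

The divider's output (Thévenin) resistance is R_A‖R_B = 269.7 Ω.
Fractional drop under load = R_th/(R_th + R_L) = 269.7 / (269.7 + 5680) = 0.04534.
So the output falls by 4.53 %.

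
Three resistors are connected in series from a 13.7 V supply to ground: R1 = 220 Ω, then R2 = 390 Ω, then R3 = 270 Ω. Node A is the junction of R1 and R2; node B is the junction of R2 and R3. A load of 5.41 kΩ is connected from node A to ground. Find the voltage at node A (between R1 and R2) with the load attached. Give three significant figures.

V ≈ 9.97 V

Below node A the series string R2+R3 = 660.0 Ω sits in parallel with the 5410 Ω load: 588.2 Ω.
V_A = 13.7 × 588.2/(220 + 588.2) = 9.97 V.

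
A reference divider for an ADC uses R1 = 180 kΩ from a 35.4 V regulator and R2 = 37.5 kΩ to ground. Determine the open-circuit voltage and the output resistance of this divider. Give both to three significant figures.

V_th = 6.10 V, R_th = 31.0 kΩ

V_th is the open-circuit tap voltage: 35.4 × 37.5/(180 + 37.5) = 6.10 V.
With the supply zeroed, R1 and R2 appear in parallel from the tap: R_th = R1‖R2 = (180 × 37.5)/217.5 = 31.0 kΩ.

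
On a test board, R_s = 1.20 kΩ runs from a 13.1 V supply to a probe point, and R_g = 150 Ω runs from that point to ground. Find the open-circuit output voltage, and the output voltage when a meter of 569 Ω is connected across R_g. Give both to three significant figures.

Open-circuit: V = 13.1 × 150/(1200 + 150) = 1.46 V.
With the load, R_g becomes R_g‖R_L = 118.7 Ω, so V = 13.1 × 118.7/1319 = 1.18 V.

Unloaded: 1.46 V; loaded: 1.18 V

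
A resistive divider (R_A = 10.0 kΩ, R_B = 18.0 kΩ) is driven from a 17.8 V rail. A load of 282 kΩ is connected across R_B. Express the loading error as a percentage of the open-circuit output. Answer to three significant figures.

The divider's output (Thévenin) resistance is R_A‖R_B = 6.429 kΩ.
Fractional drop under load = R_th/(R_th + R_L) = 6.429 / (6.429 + 282) = 0.02229.
So the output falls by 2.23 %.

2.23 %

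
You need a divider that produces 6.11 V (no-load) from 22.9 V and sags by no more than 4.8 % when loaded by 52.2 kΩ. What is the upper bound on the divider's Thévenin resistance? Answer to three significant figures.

R_th ≤ 2.63 kΩ

Loading drop = R_th/(R_th + R_L) ≤ 0.0480, so R_th ≤ R_L · ε/(1−ε) = 52.2 kΩ × 0.0480/0.9520 = 2.63 kΩ.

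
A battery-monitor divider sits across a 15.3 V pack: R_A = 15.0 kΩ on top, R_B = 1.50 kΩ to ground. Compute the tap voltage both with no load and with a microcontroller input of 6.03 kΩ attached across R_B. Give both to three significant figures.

Unloaded: 1.39 V; loaded: 1.13 V

Open-circuit: V = 15.3 × 1.50/(15.0 + 1.50) = 1.39 V.
With the load, R_B becomes R_B‖R_L = 1.201 kΩ, so V = 15.3 × 1.201/16.20 = 1.13 V.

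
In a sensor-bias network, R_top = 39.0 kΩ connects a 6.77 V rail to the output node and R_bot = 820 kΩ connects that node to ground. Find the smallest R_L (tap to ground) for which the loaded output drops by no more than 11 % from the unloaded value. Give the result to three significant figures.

R_L(min) ≈ 301 kΩ

Output resistance R_th = R_top‖R_bot = (39.0 × 820)/859.0 = 37.23 kΩ.
The fractional drop is R_th/(R_th + R_L); requiring this ≤ 0.110 gives R_L ≥ R_th(1/0.110 − 1) = 37.23 × 8.091 = 301 kΩ.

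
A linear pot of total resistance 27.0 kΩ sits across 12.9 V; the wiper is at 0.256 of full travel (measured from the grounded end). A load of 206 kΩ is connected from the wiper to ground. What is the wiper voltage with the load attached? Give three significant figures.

V ≈ 3.22 V

The wiper splits the pot into (1−α)R = 20.09 kΩ above and αR = 6.912 kΩ below.
Lower section ‖ load = 6.688 kΩ.
V_wiper = 12.9 × 6.688/(20.09 + 6.688) = 3.22 V.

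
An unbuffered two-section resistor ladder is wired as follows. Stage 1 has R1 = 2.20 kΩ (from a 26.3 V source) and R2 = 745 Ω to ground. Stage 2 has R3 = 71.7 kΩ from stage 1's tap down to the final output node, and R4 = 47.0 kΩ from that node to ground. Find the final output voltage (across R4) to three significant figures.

Stage 2 presents R3+R4 = 118700 Ω as a load on stage 1's tap.
Stage 1's lower leg becomes R2‖(R3+R4) = 740.4 Ω, so V_mid = 26.3 × 740.4/2940 = 6.622 V.
Stage 2 is itself unloaded: V_out = V_mid × R4/(R3+R4) = 6.622 × 47000/118700 = 2.62 V.

V_out ≈ 2.62 V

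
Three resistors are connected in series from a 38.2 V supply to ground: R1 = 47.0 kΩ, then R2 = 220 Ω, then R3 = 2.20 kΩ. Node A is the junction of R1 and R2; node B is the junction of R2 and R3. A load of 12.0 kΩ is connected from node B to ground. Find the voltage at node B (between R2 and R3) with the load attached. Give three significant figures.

At node B, R3 is in parallel with the load: R3‖R_L = 1859 Ω.
Below node A the resistance is R2 + (R3‖R_L) = 2079 Ω, so V_A = 38.2 × 2079/49080 = 1.618 V.
Then V_B = V_A × (R3‖R_L)/(R2 + R3‖R_L) = 1.618 × 1859/2079 = 1.45 V.

V ≈ 1.45 V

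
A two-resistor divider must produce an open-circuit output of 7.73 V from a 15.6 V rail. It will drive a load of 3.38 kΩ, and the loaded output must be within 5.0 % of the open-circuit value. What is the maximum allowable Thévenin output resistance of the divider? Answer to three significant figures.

Loading drop = R_th/(R_th + R_L) ≤ 0.0500, so R_th ≤ R_L · ε/(1−ε) = 3.38 kΩ × 0.0500/0.9500 = 178 Ω.
(Any R1, R2 with R2/(R1+R2) = 0.496 and R1‖R2 ≤ 178 Ω will meet the spec.)

R_th ≤ 178 Ω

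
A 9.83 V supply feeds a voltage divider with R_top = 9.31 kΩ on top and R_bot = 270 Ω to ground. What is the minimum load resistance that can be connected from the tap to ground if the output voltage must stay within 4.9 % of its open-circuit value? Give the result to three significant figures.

Output resistance R_th = R_top‖R_bot = (9310 × 270)/9580 = 262.4 Ω.
The fractional drop is R_th/(R_th + R_L); requiring this ≤ 0.0490 gives R_L ≥ R_th(1/0.0490 − 1) = 262.4 × 19.41 = 5.09 kΩ.

R_L(min) ≈ 5.09 kΩ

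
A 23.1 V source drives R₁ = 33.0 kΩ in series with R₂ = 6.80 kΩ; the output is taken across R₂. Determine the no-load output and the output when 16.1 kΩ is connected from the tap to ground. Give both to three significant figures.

Open-circuit: V = 23.1 × 6.80/(33.0 + 6.80) = 3.95 V.
With the load, R₂ becomes R₂‖R_L = 4.781 kΩ, so V = 23.1 × 4.781/37.78 = 2.92 V.

Unloaded: 3.95 V; loaded: 2.92 V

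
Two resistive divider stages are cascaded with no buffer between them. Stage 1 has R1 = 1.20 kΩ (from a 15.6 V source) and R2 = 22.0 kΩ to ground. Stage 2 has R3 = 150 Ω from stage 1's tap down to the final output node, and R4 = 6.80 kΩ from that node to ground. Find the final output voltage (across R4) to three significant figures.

Stage 2 presents R3+R4 = 6950 Ω as a load on stage 1's tap.
Stage 1's lower leg becomes R2‖(R3+R4) = 5282 Ω, so V_mid = 15.6 × 5282/6482 = 12.71 V.
Stage 2 is itself unloaded: V_out = V_mid × R4/(R3+R4) = 12.71 × 6800/6950 = 12.4 V.

V_out ≈ 12.4 V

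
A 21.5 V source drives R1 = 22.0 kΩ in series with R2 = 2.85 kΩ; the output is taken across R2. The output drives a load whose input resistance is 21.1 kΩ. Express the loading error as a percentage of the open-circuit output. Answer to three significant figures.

10.7 %

Unloaded V = 21.5 × 2.85/24.85 = 2.4658 V.
Loaded: R2‖R_L = 2.511 kΩ, giving V = 21.5 × 2.511/24.51 = 2.2024 V.
Drop = (2.4658 − 2.2024) / 2.4658 = 10.7 %.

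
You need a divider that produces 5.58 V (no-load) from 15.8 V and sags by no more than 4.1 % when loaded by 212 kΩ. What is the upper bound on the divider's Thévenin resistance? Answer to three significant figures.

Loading drop = R_th/(R_th + R_L) ≤ 0.0410, so R_th ≤ R_L · ε/(1−ε) = 212 kΩ × 0.0410/0.9590 = 9.06 kΩ.
(Any R1, R2 with R2/(R1+R2) = 0.353 and R1‖R2 ≤ 9.06 kΩ will meet the spec.)

R_th ≤ 9.06 kΩ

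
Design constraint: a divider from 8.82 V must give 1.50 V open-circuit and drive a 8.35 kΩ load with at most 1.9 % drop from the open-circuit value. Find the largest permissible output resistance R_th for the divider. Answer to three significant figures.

Loading drop = R_th/(R_th + R_L) ≤ 0.0190, so R_th ≤ R_L · ε/(1−ε) = 8.35 kΩ × 0.0190/0.9810 = 162 Ω.

R_th ≤ 162 Ω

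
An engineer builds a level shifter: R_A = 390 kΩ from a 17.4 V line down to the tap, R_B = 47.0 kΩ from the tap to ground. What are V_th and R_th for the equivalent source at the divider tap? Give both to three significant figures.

V_th is the open-circuit tap voltage: 17.4 × 47.0/(390 + 47.0) = 1.87 V.
With the supply zeroed, R_A and R_B appear in parallel from the tap: R_th = R_A‖R_B = (390 × 47.0)/437.0 = 41.9 kΩ.

V_th = 1.87 V, R_th = 41.9 kΩ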